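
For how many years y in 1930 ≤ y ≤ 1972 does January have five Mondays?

January has 31 days; it has five Mondays when Monday falls among the first (month-length − 28) days — i.e. when January 1 is one of Monday/Sunday/Saturday.
January 1 by year: 1930:Wed 1931:Thu 1932:Fri 1933:Sun✓ 1934:Mon✓ 1935:Tue 1936:Wed 1937:Fri 1938:Sat✓ 1939:Sun✓ 1940:Mon✓ 1941:Wed 1942:Thu 1943:Fri 1944:Sat✓ …(13 more)… 1958:Wed 1959:Thu 1960:Fri 1961:Sun✓ 1962:Mon✓ 1963:Tue 1964:Wed 1965:Fri 1966:Sat✓ 1967:Sun✓ 1968:Mon✓ 1969:Wed 1970:Thu 1971:Fri 1972:Sat✓
Years with five Mondays: 1933, 1934, 1938, 1939, 1940, 1944, 1945, 1949, 1950, 1951, 1955, 1956, 1961, 1962, 1966, 1967, 1968, 1972 → 18.

18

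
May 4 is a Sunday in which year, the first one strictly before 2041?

2036

From one year to the next, a fixed date's weekday advances by 1, or by 2 when a Feb 29 lies between the two dates.
2041: May 4 is Saturday.
2040: Friday (−1)
2039: Wednesday (−2)
2038: Tuesday (−1)
2037: Monday (−1)
2036: Sunday (−1)
May 4 falls on a Sunday in 2036.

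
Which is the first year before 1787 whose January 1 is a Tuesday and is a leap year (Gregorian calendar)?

Jan 1 advances by 2 weekdays after a leap year and by 1 after a common year.
1787: Jan 1 is Monday.
1786: Sunday
1785: Saturday
1784: Thursday (leap)
1783: Wednesday
1782: Tuesday
1781: Monday
1780: Saturday (leap)
1779: Friday
1778: Thursday
1777: Wednesday
1776: Monday (leap)
1775: Sunday
1774: Saturday
1773: Friday
1772: Wednesday (leap)
1771: Tuesday
1770: Monday
1769: Sunday
1768: Friday (leap)
1767: Thursday
1766: Wednesday
1765: Tuesday
1764: Sunday (leap)
1763: Saturday
1762: Friday
1761: Thursday
1760: Tuesday (leap)
1760 begins on a Tuesday and is a leap year.

1760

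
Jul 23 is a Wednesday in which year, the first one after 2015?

From one year to the next, a fixed date's weekday advances by 1, or by 2 when a Feb 29 lies between the two dates.
2015: July 23 is Thursday.
2016: Saturday (+2)
2017: Sunday (+1)
2018: Monday (+1)
2019: Tuesday (+1)
2020: Thursday (+2)
2021: Friday (+1)
2022: Saturday (+1)
2023: Sunday (+1)
2024: Tuesday (+2)
2025: Wednesday (+1)
Jul 23 falls on a Wednesday in 2025.

2025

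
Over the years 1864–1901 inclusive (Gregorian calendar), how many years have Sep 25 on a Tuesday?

Track Sep 25's weekday year by year (advancing +1, or +2 across a Feb 29):
  1864: Sun  1865: Mon (+1)  1866: Tue (+1) ✓  1867: Wed (+1)  1868: Fri (+2)
  1869: Sat (+1)  1870: Sun (+1)  1871: Mon (+1)  1872: Wed (+2)  1873: Thu (+1)
  1874: Fri (+1)  1875: Sat (+1)  1876: Mon (+2)  1877: Tue (+1) ✓  … (10 more years) …
  1888: Tue (+2) ✓  1889: Wed (+1)  1890: Thu (+1)  1891: Fri (+1)  1892: Sun (+2)
  1893: Mon (+1)  1894: Tue (+1) ✓  1895: Wed (+1)  1896: Fri (+2)  1897: Sat (+1)
  1898: Sun (+1)  1899: Mon (+1)  1900: Tue (+1) ✓  1901: Wed (+1)
Tuesday years: 1866, 1877, 1883, 1888, 1894, 1900 — 6 in total.

6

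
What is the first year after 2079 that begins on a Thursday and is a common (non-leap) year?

Jan 1 advances by 2 weekdays after a leap year and by 1 after a common year.
2079: Jan 1 is Sunday.
2080: Monday (leap)
2081: Wednesday
2082: Thursday
2082 begins on a Thursday and is a common year.

2082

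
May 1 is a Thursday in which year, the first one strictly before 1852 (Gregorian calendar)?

1851

From one year to the next, a fixed date's weekday advances by 1, or by 2 when a Feb 29 lies between the two dates.
1852: May 1 is Saturday.
1851: Thursday (−2)
May 1 falls on a Thursday in 1851.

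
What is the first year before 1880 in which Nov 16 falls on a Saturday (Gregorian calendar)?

From one year to the next, a fixed date's weekday advances by 1, or by 2 when a Feb 29 lies between the two dates.
1880: November 16 is Tuesday.
1879: Sunday (−2)
1878: Saturday (−1)
Nov 16 falls on a Saturday in 1878.

1878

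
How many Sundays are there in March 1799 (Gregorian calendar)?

March 1799 has 31 days and begins on Friday.
The first Sunday is March 3.
Sundays fall on 3, 10, 17, 24, 31 — that's 5.

5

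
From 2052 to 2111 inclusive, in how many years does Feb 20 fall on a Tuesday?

8

Track Feb 20's weekday year by year (advancing +1, or +2 across a Feb 29):
  2052: Tue ✓  2053: Thu (+2)  2054: Fri (+1)  2055: Sat (+1)  2056: Sun (+1)
  2057: Tue (+2) ✓  2058: Wed (+1)  2059: Thu (+1)  2060: Fri (+1)  2061: Sun (+2)
  2062: Mon (+1)  2063: Tue (+1) ✓  2064: Wed (+1)  2065: Fri (+2)  … (32 more years) …
  2098: Thu (+1)  2099: Fri (+1)  2100: Sat (+1)  2101: Sun (+1)  2102: Mon (+1)
  2103: Tue (+1) ✓  2104: Wed (+1)  2105: Fri (+2)  2106: Sat (+1)  2107: Sun (+1)
  2108: Mon (+1)  2109: Wed (+2)  2110: Thu (+1)  2111: Fri (+1)
Tuesday years: 2052, 2057, 2063, 2074, 2080, 2085, 2091, 2103 — 8 in total.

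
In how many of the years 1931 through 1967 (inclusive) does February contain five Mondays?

2

February has 28 days (29 in leap years); it has five Mondays when Monday falls among the first (month-length − 28) days — i.e. when February 1 is Monday in a leap year (never in a common year).
February 1 by year: 1931:Sun 1932:Mon✓ 1933:Wed 1934:Thu 1935:Fri 1936:Sat 1937:Mon 1938:Tue 1939:Wed 1940:Thu 1941:Sat 1942:Sun 1943:Mon 1944:Tue 1945:Thu …(7 more)… 1953:Sun 1954:Mon 1955:Tue 1956:Wed 1957:Fri 1958:Sat 1959:Sun 1960:Mon✓ 1961:Wed 1962:Thu 1963:Fri 1964:Sat 1965:Mon 1966:Tue 1967:Wed
Years with five Mondays: 1932, 1960 → 2.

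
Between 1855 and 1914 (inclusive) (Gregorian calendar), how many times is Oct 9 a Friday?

10

Track Oct 9's weekday year by year (advancing +1, or +2 across a Feb 29):
  1855: Tue  1856: Thu (+2)  1857: Fri (+1) ✓  1858: Sat (+1)  1859: Sun (+1)
  1860: Tue (+2)  1861: Wed (+1)  1862: Thu (+1)  1863: Fri (+1) ✓  1864: Sun (+2)
  1865: Mon (+1)  1866: Tue (+1)  1867: Wed (+1)  1868: Fri (+2) ✓  … (32 more years) …
  1901: Wed (+1)  1902: Thu (+1)  1903: Fri (+1) ✓  1904: Sun (+2)  1905: Mon (+1)
  1906: Tue (+1)  1907: Wed (+1)  1908: Fri (+2) ✓  1909: Sat (+1)  1910: Sun (+1)
  1911: Mon (+1)  1912: Wed (+2)  1913: Thu (+1)  1914: Fri (+1) ✓
Friday years: 1857, 1863, 1868, 1874, 1885, 1891, 1896, 1903, 1908, 1914 — 10 in total.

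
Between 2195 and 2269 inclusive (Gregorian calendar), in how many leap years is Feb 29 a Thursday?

2

Leap years in 2195–2269: 18 of them.
Feb 29 weekday advances by 5 (mod 7) from one leap year to the next four years later (or differs when a century non-leap intervenes).
Leap-day weekdays: 2196:Mon 2204:Wed 2208:Mon 2212:Sat 2216:Thu✓ 2220:Tue 2224:Sun 2228:Fri 2232:Wed 2236:Mon 2240:Sat 2244:Thu✓ 2248:Tue 2252:Sun 2256:Fri 2260:Wed 2264:Mon 2268:Sat
Thursday: 2216, 2244 → 2.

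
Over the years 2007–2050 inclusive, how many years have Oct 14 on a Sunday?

7

Track Oct 14's weekday year by year (advancing +1, or +2 across a Feb 29):
  2007: Sun ✓  2008: Tue (+2)  2009: Wed (+1)  2010: Thu (+1)  2011: Fri (+1)
  2012: Sun (+2) ✓  2013: Mon (+1)  2014: Tue (+1)  2015: Wed (+1)  2016: Fri (+2)
  2017: Sat (+1)  2018: Sun (+1) ✓  2019: Mon (+1)  2020: Wed (+2)  … (16 more years) …
  2037: Wed (+1)  2038: Thu (+1)  2039: Fri (+1)  2040: Sun (+2) ✓  2041: Mon (+1)
  2042: Tue (+1)  2043: Wed (+1)  2044: Fri (+2)  2045: Sat (+1)  2046: Sun (+1) ✓
  2047: Mon (+1)  2048: Wed (+2)  2049: Thu (+1)  2050: Fri (+1)
Sunday years: 2007, 2012, 2018, 2029, 2035, 2040, 2046 — 7 in total.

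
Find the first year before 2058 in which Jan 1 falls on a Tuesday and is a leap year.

2036

Jan 1 advances by 2 weekdays after a leap year and by 1 after a common year.
2058: Jan 1 is Tuesday.
2057: Monday
2056: Saturday (leap)
2055: Friday
2054: Thursday
2053: Wednesday
2052: Monday (leap)
2051: Sunday
2050: Saturday
2049: Friday
2048: Wednesday (leap)
2047: Tuesday
2046: Monday
2045: Sunday
2044: Friday (leap)
2043: Thursday
2042: Wednesday
2041: Tuesday
2040: Sunday (leap)
2039: Saturday
2038: Friday
2037: Thursday
2036: Tuesday (leap)
2036 begins on a Tuesday and is a leap year.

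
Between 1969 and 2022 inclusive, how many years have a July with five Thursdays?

24

July has 31 days; it has five Thursdays when Thursday falls among the first (month-length − 28) days — i.e. when July 1 is one of Thursday/Wednesday/Tuesday.
July 1 by year: 1969:Tue✓ 1970:Wed✓ 1971:Thu✓ 1972:Sat 1973:Sun 1974:Mon 1975:Tue✓ 1976:Thu✓ 1977:Fri 1978:Sat 1979:Sun 1980:Tue✓ 1981:Wed✓ 1982:Thu✓ 1983:Fri …(24 more)… 2008:Tue✓ 2009:Wed✓ 2010:Thu✓ 2011:Fri 2012:Sun 2013:Mon 2014:Tue✓ 2015:Wed✓ 2016:Fri 2017:Sat 2018:Sun 2019:Mon 2020:Wed✓ 2021:Thu✓ 2022:Fri
Years with five Thursdays: 1969, 1970, 1971, 1975, 1976, 1980, 1981, 1982, 1986, 1987, 1992, 1993, 1997, 1998, 1999, 2003, 2004, 2008, 2009, 2010, 2014, 2015, 2020, 2021 → 24.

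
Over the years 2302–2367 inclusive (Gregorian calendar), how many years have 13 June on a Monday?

Track 13 June's weekday year by year (advancing +1, or +2 across a Feb 29):
  2302: Fri  2303: Sat (+1)  2304: Mon (+2) ✓  2305: Tue (+1)  2306: Wed (+1)
  2307: Thu (+1)  2308: Sat (+2)  2309: Sun (+1)  2310: Mon (+1) ✓  2311: Tue (+1)
  2312: Thu (+2)  2313: Fri (+1)  2314: Sat (+1)  2315: Sun (+1)  … (38 more years) …
  2354: Sun (+1)  2355: Mon (+1) ✓  2356: Wed (+2)  2357: Thu (+1)  2358: Fri (+1)
  2359: Sat (+1)  2360: Mon (+2) ✓  2361: Tue (+1)  2362: Wed (+1)  2363: Thu (+1)
  2364: Sat (+2)  2365: Sun (+1)  2366: Mon (+1) ✓  2367: Tue (+1)
Monday years: 2304, 2310, 2321, 2327, 2332, 2338, 2349, 2355, 2360, 2366 — 10 in total.

10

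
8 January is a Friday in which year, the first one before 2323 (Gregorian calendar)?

From one year to the next, a fixed date's weekday advances by 1, or by 2 when a Feb 29 lies between the two dates.
2323: January 8 is Monday.
2322: Sunday (−1)
2321: Saturday (−1)
2320: Thursday (−2)
2319: Wednesday (−1)
2318: Tuesday (−1)
2317: Monday (−1)
2316: Saturday (−2)
2315: Friday (−1)
8 January falls on a Friday in 2315.

2315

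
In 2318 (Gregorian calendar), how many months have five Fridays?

A month of length L has five Fridays iff its first Friday is on day ≤ L−28 (so day 1–3 in a 31-day month, 1–2 in a 30-day month, day 1 in a leap February).
Checking each month of 2318: Jan starts Tue (31d); Feb starts Fri (28d); Mar starts Fri (31d) ✓; Apr starts Mon (30d); May starts Wed (31d) ✓; Jun starts Sat (30d); Jul starts Mon (31d); Aug starts Thu (31d) ✓; Sep starts Sun (30d); Oct starts Tue (31d); Nov starts Fri (30d) ✓; Dec starts Sun (31d).
Five-Friday months: March, May, August, November → 4.

4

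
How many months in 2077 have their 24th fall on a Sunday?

2

Check the 24th of each month of 2077: Jan 24: Sun, Feb 24: Wed, Mar 24: Wed, Apr 24: Sat, May 24: Mon, Jun 24: Thu, Jul 24: Sat, Aug 24: Tue, Sep 24: Fri, Oct 24: Sun, Nov 24: Wed, Dec 24: Fri.
Sunday occurs in January, October — 2 months.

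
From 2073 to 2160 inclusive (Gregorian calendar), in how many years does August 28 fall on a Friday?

Track August 28's weekday year by year (advancing +1, or +2 across a Feb 29):
  2073: Mon  2074: Tue (+1)  2075: Wed (+1)  2076: Fri (+2) ✓  2077: Sat (+1)
  2078: Sun (+1)  2079: Mon (+1)  2080: Wed (+2)  2081: Thu (+1)  2082: Fri (+1) ✓
  2083: Sat (+1)  2084: Mon (+2)  2085: Tue (+1)  2086: Wed (+1)  … (60 more years) …
  2147: Mon (+1)  2148: Wed (+2)  2149: Thu (+1)  2150: Fri (+1) ✓  2151: Sat (+1)
  2152: Mon (+2)  2153: Tue (+1)  2154: Wed (+1)  2155: Thu (+1)  2156: Sat (+2)
  2157: Sun (+1)  2158: Mon (+1)  2159: Tue (+1)  2160: Thu (+2)
Friday years: 2076, 2082, 2093, 2099, 2105, 2111, 2116, 2122, 2133, 2139, 2144, 2150 — 12 in total.

12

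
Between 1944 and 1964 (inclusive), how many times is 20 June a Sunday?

2

Track 20 June's weekday year by year (advancing +1, or +2 across a Feb 29):
  1944: Tue  1945: Wed (+1)  1946: Thu (+1)  1947: Fri (+1)  1948: Sun (+2) ✓
  1949: Mon (+1)  1950: Tue (+1)  1951: Wed (+1)  1952: Fri (+2)  1953: Sat (+1)
  1954: Sun (+1) ✓  1955: Mon (+1)  1956: Wed (+2)  1957: Thu (+1)  1958: Fri (+1)
  1959: Sat (+1)  1960: Mon (+2)  1961: Tue (+1)  1962: Wed (+1)  1963: Thu (+1)
  1964: Sat (+2)
Sunday years: 1948, 1954 — 2 in total.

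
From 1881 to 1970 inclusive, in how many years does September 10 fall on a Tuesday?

13

Track September 10's weekday year by year (advancing +1, or +2 across a Feb 29):
  1881: Sat  1882: Sun (+1)  1883: Mon (+1)  1884: Wed (+2)  1885: Thu (+1)
  1886: Fri (+1)  1887: Sat (+1)  1888: Mon (+2)  1889: Tue (+1) ✓  1890: Wed (+1)
  1891: Thu (+1)  1892: Sat (+2)  1893: Sun (+1)  1894: Mon (+1)  … (62 more years) …
  1957: Tue (+1) ✓  1958: Wed (+1)  1959: Thu (+1)  1960: Sat (+2)  1961: Sun (+1)
  1962: Mon (+1)  1963: Tue (+1) ✓  1964: Thu (+2)  1965: Fri (+1)  1966: Sat (+1)
  1967: Sun (+1)  1968: Tue (+2) ✓  1969: Wed (+1)  1970: Thu (+1)
Tuesday years: 1889, 1895, 1901, 1907, 1912, 1918, 1929, 1935, 1940, 1946, 1957, 1963, 1968 — 13 in total.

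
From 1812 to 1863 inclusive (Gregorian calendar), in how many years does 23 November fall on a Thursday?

Track 23 November's weekday year by year (advancing +1, or +2 across a Feb 29):
  1812: Mon  1813: Tue (+1)  1814: Wed (+1)  1815: Thu (+1) ✓  1816: Sat (+2)
  1817: Sun (+1)  1818: Mon (+1)  1819: Tue (+1)  1820: Thu (+2) ✓  1821: Fri (+1)
  1822: Sat (+1)  1823: Sun (+1)  1824: Tue (+2)  1825: Wed (+1)  … (24 more years) …
  1850: Sat (+1)  1851: Sun (+1)  1852: Tue (+2)  1853: Wed (+1)  1854: Thu (+1) ✓
  1855: Fri (+1)  1856: Sun (+2)  1857: Mon (+1)  1858: Tue (+1)  1859: Wed (+1)
  1860: Fri (+2)  1861: Sat (+1)  1862: Sun (+1)  1863: Mon (+1)
Thursday years: 1815, 1820, 1826, 1837, 1843, 1848, 1854 — 7 in total.

7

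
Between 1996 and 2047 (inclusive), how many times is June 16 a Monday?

Track June 16's weekday year by year (advancing +1, or +2 across a Feb 29):
  1996: Sun  1997: Mon (+1) ✓  1998: Tue (+1)  1999: Wed (+1)  2000: Fri (+2)
  2001: Sat (+1)  2002: Sun (+1)  2003: Mon (+1) ✓  2004: Wed (+2)  2005: Thu (+1)
  2006: Fri (+1)  2007: Sat (+1)  2008: Mon (+2) ✓  2009: Tue (+1)  … (24 more years) …
  2034: Fri (+1)  2035: Sat (+1)  2036: Mon (+2) ✓  2037: Tue (+1)  2038: Wed (+1)
  2039: Thu (+1)  2040: Sat (+2)  2041: Sun (+1)  2042: Mon (+1) ✓  2043: Tue (+1)
  2044: Thu (+2)  2045: Fri (+1)  2046: Sat (+1)  2047: Sun (+1)
Monday years: 1997, 2003, 2008, 2014, 2025, 2031, 2036, 2042 — 8 in total.

8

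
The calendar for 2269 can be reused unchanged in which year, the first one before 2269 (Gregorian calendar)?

Two years share a calendar iff Jan 1 falls on the same weekday and both are leap or both are common. 2269: Jan 1 is Friday, common year.
2268: Jan 1 Wednesday, leap
2267: Jan 1 Tuesday, common
2266: Jan 1 Monday, common
2265: Jan 1 Sunday, common
2264: Jan 1 Friday, leap
2263: Jan 1 Thursday, common
2262: Jan 1 Wednesday, common
2261: Jan 1 Tuesday, common
2260: Jan 1 Sunday, leap
2259: Jan 1 Saturday, common
2258: Jan 1 Friday, common
2258 matches on both conditions.

2258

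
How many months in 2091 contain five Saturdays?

A month of length L has five Saturdays iff its first Saturday is on day ≤ L−28 (so day 1–3 in a 31-day month, 1–2 in a 30-day month, day 1 in a leap February).
Checking each month of 2091: Jan starts Mon (31d); Feb starts Thu (28d); Mar starts Thu (31d) ✓; Apr starts Sun (30d); May starts Tue (31d); Jun starts Fri (30d) ✓; Jul starts Sun (31d); Aug starts Wed (31d); Sep starts Sat (30d) ✓; Oct starts Mon (31d); Nov starts Thu (30d); Dec starts Sat (31d) ✓.
Five-Saturday months: March, June, September, December → 4.

4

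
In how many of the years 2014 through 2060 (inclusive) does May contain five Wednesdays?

May has 31 days; it has five Wednesdays when Wednesday falls among the first (month-length − 28) days — i.e. when May 1 is one of Wednesday/Tuesday/Monday.
May 1 by year: 2014:Thu 2015:Fri 2016:Sun 2017:Mon✓ 2018:Tue✓ 2019:Wed✓ 2020:Fri 2021:Sat 2022:Sun 2023:Mon✓ 2024:Wed✓ 2025:Thu 2026:Fri 2027:Sat 2028:Mon✓ …(17 more)… 2046:Tue✓ 2047:Wed✓ 2048:Fri 2049:Sat 2050:Sun 2051:Mon✓ 2052:Wed✓ 2053:Thu 2054:Fri 2055:Sat 2056:Mon✓ 2057:Tue✓ 2058:Wed✓ 2059:Thu 2060:Sat
Years with five Wednesdays: 2017, 2018, 2019, 2023, 2024, 2028, 2029, 2030, 2034, 2035, 2040, 2041, 2045, 2046, 2047, 2051, 2052, 2056, 2057, 2058 → 20.

20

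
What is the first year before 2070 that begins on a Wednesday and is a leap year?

Jan 1 advances by 2 weekdays after a leap year and by 1 after a common year.
2070: Jan 1 is Wednesday.
2069: Tuesday
2068: Sunday (leap)
2067: Saturday
2066: Friday
2065: Thursday
2064: Tuesday (leap)
2063: Monday
2062: Sunday
2061: Saturday
2060: Thursday (leap)
2059: Wednesday
2058: Tuesday
2057: Monday
2056: Saturday (leap)
2055: Friday
2054: Thursday
2053: Wednesday
2052: Monday (leap)
2051: Sunday
2050: Saturday
2049: Friday
2048: Wednesday (leap)
2048 begins on a Wednesday and is a leap year.

2048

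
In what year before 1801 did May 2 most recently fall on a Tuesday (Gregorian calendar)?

From one year to the next, a fixed date's weekday advances by 1, or by 2 when a Feb 29 lies between the two dates.
1801: May 2 is Saturday.
1800: Friday (−1)
1799: Thursday (−1)
1798: Wednesday (−1)
1797: Tuesday (−1)
May 2 falls on a Tuesday in 1797.

1797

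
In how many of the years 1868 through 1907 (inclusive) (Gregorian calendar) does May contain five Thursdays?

17

May has 31 days; it has five Thursdays when Thursday falls among the first (month-length − 28) days — i.e. when May 1 is one of Thursday/Wednesday/Tuesday.
May 1 by year: 1868:Fri 1869:Sat 1870:Sun 1871:Mon 1872:Wed✓ 1873:Thu✓ 1874:Fri 1875:Sat 1876:Mon 1877:Tue✓ 1878:Wed✓ 1879:Thu✓ 1880:Sat 1881:Sun 1882:Mon …(10 more)… 1893:Mon 1894:Tue✓ 1895:Wed✓ 1896:Fri 1897:Sat 1898:Sun 1899:Mon 1900:Tue✓ 1901:Wed✓ 1902:Thu✓ 1903:Fri 1904:Sun 1905:Mon 1906:Tue✓ 1907:Wed✓
Years with five Thursdays: 1872, 1873, 1877, 1878, 1879, 1883, 1884, 1888, 1889, 1890, 1894, 1895, 1900, 1901, 1902, 1906, 1907 → 17.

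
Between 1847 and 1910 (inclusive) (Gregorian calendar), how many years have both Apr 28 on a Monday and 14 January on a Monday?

2

Check each year's weekday for Apr 28 and 14 January:
  1847: Wed/Thu  1848: Fri/Fri  1849: Sat/Sun  1850: Sun/Mon  1851: Mon/Tue  1852: Wed/Wed  1853: Thu/Fri  1854: Fri/Sat  1855: Sat/Sun  1856: Mon/Mon ✓  1857: Tue/Wed  1858: Wed/Thu  1859: Thu/Fri  1860: Sat/Sat  …(36 more)…  1897: Wed/Thu  1898: Thu/Fri  1899: Fri/Sat  1900: Sat/Sun  1901: Sun/Mon  1902: Mon/Tue  1903: Tue/Wed  1904: Thu/Thu  1905: Fri/Sat  1906: Sat/Sun  1907: Sun/Mon  1908: Tue/Tue  1909: Wed/Thu  1910: Thu/Fri
Both conditions hold in: 1856, 1884 — 2.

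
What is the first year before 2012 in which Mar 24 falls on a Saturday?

From one year to the next, a fixed date's weekday advances by 1, or by 2 when a Feb 29 lies between the two dates.
2012: March 24 is Saturday.
2011: Thursday (−2)
2010: Wednesday (−1)
2009: Tuesday (−1)
2008: Monday (−1)
2007: Saturday (−2)
Mar 24 falls on a Saturday in 2007.

2007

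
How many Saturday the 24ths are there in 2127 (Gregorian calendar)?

Check the 24th of each month of 2127: Jan 24: Fri, Feb 24: Mon, Mar 24: Mon, Apr 24: Thu, May 24: Sat, Jun 24: Tue, Jul 24: Thu, Aug 24: Sun, Sep 24: Wed, Oct 24: Fri, Nov 24: Mon, Dec 24: Wed.
Saturday occurs in May — 1 month.

1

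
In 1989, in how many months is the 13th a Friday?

2

Check the 13th of each month of 1989: Jan 13: Fri, Feb 13: Mon, Mar 13: Mon, Apr 13: Thu, May 13: Sat, Jun 13: Tue, Jul 13: Thu, Aug 13: Sun, Sep 13: Wed, Oct 13: Fri, Nov 13: Mon, Dec 13: Wed.
Friday occurs in January, October — 2 months.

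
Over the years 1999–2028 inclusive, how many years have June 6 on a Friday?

4

Track June 6's weekday year by year (advancing +1, or +2 across a Feb 29):
  1999: Sun  2000: Tue (+2)  2001: Wed (+1)  2002: Thu (+1)  2003: Fri (+1) ✓
  2004: Sun (+2)  2005: Mon (+1)  2006: Tue (+1)  2007: Wed (+1)  2008: Fri (+2) ✓
  2009: Sat (+1)  2010: Sun (+1)  2011: Mon (+1)  2012: Wed (+2)  2013: Thu (+1)
  2014: Fri (+1) ✓  2015: Sat (+1)  2016: Mon (+2)  2017: Tue (+1)  2018: Wed (+1)
  2019: Thu (+1)  2020: Sat (+2)  2021: Sun (+1)  2022: Mon (+1)  2023: Tue (+1)
  2024: Thu (+2)  2025: Fri (+1) ✓  2026: Sat (+1)  2027: Sun (+1)  2028: Tue (+2)
Friday years: 2003, 2008, 2014, 2025 — 4 in total.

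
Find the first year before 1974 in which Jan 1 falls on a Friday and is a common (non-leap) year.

1971

Jan 1 advances by 2 weekdays after a leap year and by 1 after a common year.
1974: Jan 1 is Tuesday.
1973: Monday
1972: Saturday (leap)
1971: Friday
1971 begins on a Friday and is a common year.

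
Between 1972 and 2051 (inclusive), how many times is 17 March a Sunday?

11

Track 17 March's weekday year by year (advancing +1, or +2 across a Feb 29):
  1972: Fri  1973: Sat (+1)  1974: Sun (+1) ✓  1975: Mon (+1)  1976: Wed (+2)
  1977: Thu (+1)  1978: Fri (+1)  1979: Sat (+1)  1980: Mon (+2)  1981: Tue (+1)
  1982: Wed (+1)  1983: Thu (+1)  1984: Sat (+2)  1985: Sun (+1) ✓  … (52 more years) …
  2038: Wed (+1)  2039: Thu (+1)  2040: Sat (+2)  2041: Sun (+1) ✓  2042: Mon (+1)
  2043: Tue (+1)  2044: Thu (+2)  2045: Fri (+1)  2046: Sat (+1)  2047: Sun (+1) ✓
  2048: Tue (+2)  2049: Wed (+1)  2050: Thu (+1)  2051: Fri (+1)
Sunday years: 1974, 1985, 1991, 1996, 2002, 2013, 2019, 2024, 2030, 2041, 2047 — 11 in total.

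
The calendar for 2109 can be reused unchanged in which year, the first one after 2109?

Two years share a calendar iff Jan 1 falls on the same weekday and both are leap or both are common. 2109: Jan 1 is Tuesday, common year.
2110: Jan 1 Wednesday, common
2111: Jan 1 Thursday, common
2112: Jan 1 Friday, leap
2113: Jan 1 Sunday, common
2114: Jan 1 Monday, common
2115: Jan 1 Tuesday, common
2115 matches on both conditions.

2115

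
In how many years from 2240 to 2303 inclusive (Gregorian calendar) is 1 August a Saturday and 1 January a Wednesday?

Check each year's weekday for 1 August and 1 January:
  2240: Sat/Wed ✓  2241: Sun/Fri  2242: Mon/Sat  2243: Tue/Sun  2244: Thu/Mon  2245: Fri/Wed  2246: Sat/Thu  2247: Sun/Fri  2248: Tue/Sat  2249: Wed/Mon  2250: Thu/Tue  2251: Fri/Wed  2252: Sun/Thu  2253: Mon/Sat  …(36 more)…  2290: Fri/Wed  2291: Sat/Thu  2292: Mon/Fri  2293: Tue/Sun  2294: Wed/Mon  2295: Thu/Tue  2296: Sat/Wed ✓  2297: Sun/Fri  2298: Mon/Sat  2299: Tue/Sun  2300: Wed/Mon  2301: Thu/Tue  2302: Fri/Wed  2303: Sat/Thu
Both conditions hold in: 2240, 2268, 2296 — 3.

3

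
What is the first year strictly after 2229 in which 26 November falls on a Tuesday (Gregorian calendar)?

From one year to the next, a fixed date's weekday advances by 1, or by 2 when a Feb 29 lies between the two dates.
2229: November 26 is Thursday.
2230: Friday (+1)
2231: Saturday (+1)
2232: Monday (+2)
2233: Tuesday (+1)
26 November falls on a Tuesday in 2233.

2233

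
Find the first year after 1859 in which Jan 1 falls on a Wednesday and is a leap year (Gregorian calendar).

Jan 1 advances by 2 weekdays after a leap year and by 1 after a common year.
1859: Jan 1 is Saturday.
1860: Sunday (leap)
1861: Tuesday
1862: Wednesday
1863: Thursday
1864: Friday (leap)
1865: Sunday
1866: Monday
1867: Tuesday
1868: Wednesday (leap)
1868 begins on a Wednesday and is a leap year.

1868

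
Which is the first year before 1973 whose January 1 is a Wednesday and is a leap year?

1964

Jan 1 advances by 2 weekdays after a leap year and by 1 after a common year.
1973: Jan 1 is Monday.
1972: Saturday (leap)
1971: Friday
1970: Thursday
1969: Wednesday
1968: Monday (leap)
1967: Sunday
1966: Saturday
1965: Friday
1964: Wednesday (leap)
1964 begins on a Wednesday and is a leap year.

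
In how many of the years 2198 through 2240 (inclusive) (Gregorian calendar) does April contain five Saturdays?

11

April has 30 days; it has five Saturdays when Saturday falls among the first (month-length − 28) days — i.e. when April 1 is one of Saturday/Friday.
April 1 by year: 2198:Sun 2199:Mon 2200:Tue 2201:Wed 2202:Thu 2203:Fri✓ 2204:Sun 2205:Mon 2206:Tue 2207:Wed 2208:Fri✓ 2209:Sat✓ 2210:Sun 2211:Mon 2212:Wed …(13 more)… 2226:Sat✓ 2227:Sun 2228:Tue 2229:Wed 2230:Thu 2231:Fri✓ 2232:Sun 2233:Mon 2234:Tue 2235:Wed 2236:Fri✓ 2237:Sat✓ 2238:Sun 2239:Mon 2240:Wed
Years with five Saturdays: 2203, 2208, 2209, 2214, 2215, 2220, 2225, 2226, 2231, 2236, 2237 → 11.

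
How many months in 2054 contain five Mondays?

A month of length L has five Mondays iff its first Monday is on day ≤ L−28 (so day 1–3 in a 31-day month, 1–2 in a 30-day month, day 1 in a leap February).
Checking each month of 2054: Jan starts Thu (31d); Feb starts Sun (28d); Mar starts Sun (31d) ✓; Apr starts Wed (30d); May starts Fri (31d); Jun starts Mon (30d) ✓; Jul starts Wed (31d); Aug starts Sat (31d) ✓; Sep starts Tue (30d); Oct starts Thu (31d); Nov starts Sun (30d) ✓; Dec starts Tue (31d).
Five-Monday months: March, June, August, November → 4.

4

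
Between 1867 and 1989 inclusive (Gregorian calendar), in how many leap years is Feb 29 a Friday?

Leap years in 1867–1989: 30 of them.
Feb 29 weekday advances by 5 (mod 7) from one leap year to the next four years later (or differs when a century non-leap intervenes).
Leap-day weekdays: 1868:Sat 1872:Thu 1876:Tue 1880:Sun 1884:Fri✓ 1888:Wed 1892:Mon 1896:Sat 1904:Mon 1908:Sat 1912:Thu 1916:Tue 1920:Sun …(4 more)… 1940:Thu 1944:Tue 1948:Sun 1952:Fri✓ 1956:Wed 1960:Mon 1964:Sat 1968:Thu 1972:Tue 1976:Sun 1980:Fri✓ 1984:Wed 1988:Mon
Friday: 1884, 1924, 1952, 1980 → 4.

4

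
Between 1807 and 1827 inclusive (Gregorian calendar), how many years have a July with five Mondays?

10

July has 31 days; it has five Mondays when Monday falls among the first (month-length − 28) days — i.e. when July 1 is one of Monday/Sunday/Saturday.
July 1 by year: 1807:Wed 1808:Fri 1809:Sat✓ 1810:Sun✓ 1811:Mon✓ 1812:Wed 1813:Thu 1814:Fri 1815:Sat✓ 1816:Mon✓ 1817:Tue 1818:Wed 1819:Thu 1820:Sat✓ 1821:Sun✓ 1822:Mon✓ 1823:Tue 1824:Thu 1825:Fri 1826:Sat✓ 1827:Sun✓
Years with five Mondays: 1809, 1810, 1811, 1815, 1816, 1820, 1821, 1822, 1826, 1827 → 10.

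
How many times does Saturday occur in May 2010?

May 2010 has 31 days and begins on Saturday.
The first Saturday is May 1.
Saturdays fall on 1, 8, 15, 22, 29 — that's 5.

5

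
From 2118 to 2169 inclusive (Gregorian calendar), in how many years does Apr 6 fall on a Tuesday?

Track Apr 6's weekday year by year (advancing +1, or +2 across a Feb 29):
  2118: Wed  2119: Thu (+1)  2120: Sat (+2)  2121: Sun (+1)  2122: Mon (+1)
  2123: Tue (+1) ✓  2124: Thu (+2)  2125: Fri (+1)  2126: Sat (+1)  2127: Sun (+1)
  2128: Tue (+2) ✓  2129: Wed (+1)  2130: Thu (+1)  2131: Fri (+1)  … (24 more years) …
  2156: Tue (+2) ✓  2157: Wed (+1)  2158: Thu (+1)  2159: Fri (+1)  2160: Sun (+2)
  2161: Mon (+1)  2162: Tue (+1) ✓  2163: Wed (+1)  2164: Fri (+2)  2165: Sat (+1)
  2166: Sun (+1)  2167: Mon (+1)  2168: Wed (+2)  2169: Thu (+1)
Tuesday years: 2123, 2128, 2134, 2145, 2151, 2156, 2162 — 7 in total.

7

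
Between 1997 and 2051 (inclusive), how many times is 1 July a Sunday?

Track 1 July's weekday year by year (advancing +1, or +2 across a Feb 29):
  1997: Tue  1998: Wed (+1)  1999: Thu (+1)  2000: Sat (+2)  2001: Sun (+1) ✓
  2002: Mon (+1)  2003: Tue (+1)  2004: Thu (+2)  2005: Fri (+1)  2006: Sat (+1)
  2007: Sun (+1) ✓  2008: Tue (+2)  2009: Wed (+1)  2010: Thu (+1)  … (27 more years) …
  2038: Thu (+1)  2039: Fri (+1)  2040: Sun (+2) ✓  2041: Mon (+1)  2042: Tue (+1)
  2043: Wed (+1)  2044: Fri (+2)  2045: Sat (+1)  2046: Sun (+1) ✓  2047: Mon (+1)
  2048: Wed (+2)  2049: Thu (+1)  2050: Fri (+1)  2051: Sat (+1)
Sunday years: 2001, 2007, 2012, 2018, 2029, 2035, 2040, 2046 — 8 in total.

8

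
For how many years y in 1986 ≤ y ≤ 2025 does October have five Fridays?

October has 31 days; it has five Fridays when Friday falls among the first (month-length − 28) days — i.e. when October 1 is one of Friday/Thursday/Wednesday.
October 1 by year: 1986:Wed✓ 1987:Thu✓ 1988:Sat 1989:Sun 1990:Mon 1991:Tue 1992:Thu✓ 1993:Fri✓ 1994:Sat 1995:Sun 1996:Tue 1997:Wed✓ 1998:Thu✓ 1999:Fri✓ 2000:Sun …(10 more)… 2011:Sat 2012:Mon 2013:Tue 2014:Wed✓ 2015:Thu✓ 2016:Sat 2017:Sun 2018:Mon 2019:Tue 2020:Thu✓ 2021:Fri✓ 2022:Sat 2023:Sun 2024:Tue 2025:Wed✓
Years with five Fridays: 1986, 1987, 1992, 1993, 1997, 1998, 1999, 2003, 2004, 2008, 2009, 2010, 2014, 2015, 2020, 2021, 2025 → 17.

17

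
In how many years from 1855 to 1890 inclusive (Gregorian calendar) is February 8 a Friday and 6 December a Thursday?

Check each year's weekday for February 8 and 6 December:
  1855: Thu/Thu  1856: Fri/Sat  1857: Sun/Sun  1858: Mon/Mon  1859: Tue/Tue  1860: Wed/Thu  1861: Fri/Fri  1862: Sat/Sat  1863: Sun/Sun  1864: Mon/Tue  1865: Wed/Wed  1866: Thu/Thu  1867: Fri/Fri  1868: Sat/Sun  …(8 more)…  1877: Thu/Thu  1878: Fri/Fri  1879: Sat/Sat  1880: Sun/Mon  1881: Tue/Tue  1882: Wed/Wed  1883: Thu/Thu  1884: Fri/Sat  1885: Sun/Sun  1886: Mon/Mon  1887: Tue/Tue  1888: Wed/Thu  1889: Fri/Fri  1890: Sat/Sat
Both conditions hold in: no year — 0.

0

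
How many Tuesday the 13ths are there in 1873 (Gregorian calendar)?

Check the 13th of each month of 1873: Jan 13: Mon, Feb 13: Thu, Mar 13: Thu, Apr 13: Sun, May 13: Tue, Jun 13: Fri, Jul 13: Sun, Aug 13: Wed, Sep 13: Sat, Oct 13: Mon, Nov 13: Thu, Dec 13: Sat.
Tuesday occurs in May — 1 month.

1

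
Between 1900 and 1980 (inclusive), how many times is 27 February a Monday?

Track 27 February's weekday year by year (advancing +1, or +2 across a Feb 29):
  1900: Tue  1901: Wed (+1)  1902: Thu (+1)  1903: Fri (+1)  1904: Sat (+1)
  1905: Mon (+2) ✓  1906: Tue (+1)  1907: Wed (+1)  1908: Thu (+1)  1909: Sat (+2)
  1910: Sun (+1)  1911: Mon (+1) ✓  1912: Tue (+1)  1913: Thu (+2)  … (53 more years) …
  1967: Mon (+1) ✓  1968: Tue (+1)  1969: Thu (+2)  1970: Fri (+1)  1971: Sat (+1)
  1972: Sun (+1)  1973: Tue (+2)  1974: Wed (+1)  1975: Thu (+1)  1976: Fri (+1)
  1977: Sun (+2)  1978: Mon (+1) ✓  1979: Tue (+1)  1980: Wed (+1)
Monday years: 1905, 1911, 1922, 1928, 1933, 1939, 1950, 1956, 1961, 1967, 1978 — 11 in total.

11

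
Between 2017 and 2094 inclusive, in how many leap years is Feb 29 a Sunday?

Leap years in 2017–2094: 19 of them.
Feb 29 weekday advances by 5 (mod 7) from one leap year to the next four years later (or differs when a century non-leap intervenes).
Leap-day weekdays: 2020:Sat 2024:Thu 2028:Tue 2032:Sun✓ 2036:Fri 2040:Wed 2044:Mon 2048:Sat 2052:Thu 2056:Tue 2060:Sun✓ 2064:Fri 2068:Wed 2072:Mon 2076:Sat 2080:Thu 2084:Tue 2088:Sun✓ 2092:Fri
Sunday: 2032, 2060, 2088 → 3.

3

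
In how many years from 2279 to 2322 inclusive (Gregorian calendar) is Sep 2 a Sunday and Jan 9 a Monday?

1

Check each year's weekday for Sep 2 and Jan 9:
  2279: Tue/Thu  2280: Thu/Fri  2281: Fri/Sun  2282: Sat/Mon  2283: Sun/Tue  2284: Tue/Wed  2285: Wed/Fri  2286: Thu/Sat  2287: Fri/Sun  2288: Sun/Mon ✓  2289: Mon/Wed  2290: Tue/Thu  2291: Wed/Fri  2292: Fri/Sat  …(16 more)…  2309: Thu/Sat  2310: Fri/Sun  2311: Sat/Mon  2312: Mon/Tue  2313: Tue/Thu  2314: Wed/Fri  2315: Thu/Sat  2316: Sat/Sun  2317: Sun/Tue  2318: Mon/Wed  2319: Tue/Thu  2320: Thu/Fri  2321: Fri/Sun  2322: Sat/Mon
Both conditions hold in: 2288 — 1.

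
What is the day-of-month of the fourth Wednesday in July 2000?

26

July 1, 2000 is a Saturday, so the first Wednesday is the 5th.
The fourth Wednesday is 5 + 21 = 26.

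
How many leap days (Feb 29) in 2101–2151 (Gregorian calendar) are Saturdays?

Leap years in 2101–2151: 12 of them.
Feb 29 weekday advances by 5 (mod 7) from one leap year to the next four years later (or differs when a century non-leap intervenes).
Leap-day weekdays: 2104:Fri 2108:Wed 2112:Mon 2116:Sat✓ 2120:Thu 2124:Tue 2128:Sun 2132:Fri 2136:Wed 2140:Mon 2144:Sat✓ 2148:Thu
Saturday: 2116, 2144 → 2.

2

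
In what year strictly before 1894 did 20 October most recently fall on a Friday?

1893

From one year to the next, a fixed date's weekday advances by 1, or by 2 when a Feb 29 lies between the two dates.
1894: October 20 is Saturday.
1893: Friday (−1)
20 October falls on a Friday in 1893.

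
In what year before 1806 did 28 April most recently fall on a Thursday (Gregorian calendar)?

1803

From one year to the next, a fixed date's weekday advances by 1, or by 2 when a Feb 29 lies between the two dates.
1806: April 28 is Monday.
1805: Sunday (−1)
1804: Saturday (−1)
1803: Thursday (−2)
28 April falls on a Thursday in 1803.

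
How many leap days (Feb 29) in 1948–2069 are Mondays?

4

Leap years in 1948–2069: 31 of them.
Feb 29 weekday advances by 5 (mod 7) from one leap year to the next four years later (or differs when a century non-leap intervenes).
Leap-day weekdays: 1948:Sun 1952:Fri 1956:Wed 1960:Mon✓ 1964:Sat 1968:Thu 1972:Tue 1976:Sun 1980:Fri 1984:Wed 1988:Mon✓ 1992:Sat 1996:Thu …(5 more)… 2020:Sat 2024:Thu 2028:Tue 2032:Sun 2036:Fri 2040:Wed 2044:Mon✓ 2048:Sat 2052:Thu 2056:Tue 2060:Sun 2064:Fri 2068:Wed
Monday: 1960, 1988, 2016, 2044 → 4.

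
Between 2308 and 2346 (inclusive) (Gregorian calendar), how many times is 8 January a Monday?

6

Track 8 January's weekday year by year (advancing +1, or +2 across a Feb 29):
  2308: Wed  2309: Fri (+2)  2310: Sat (+1)  2311: Sun (+1)  2312: Mon (+1) ✓
  2313: Wed (+2)  2314: Thu (+1)  2315: Fri (+1)  2316: Sat (+1)  2317: Mon (+2) ✓
  2318: Tue (+1)  2319: Wed (+1)  2320: Thu (+1)  2321: Sat (+2)  … (11 more years) …
  2333: Sun (+2)  2334: Mon (+1) ✓  2335: Tue (+1)  2336: Wed (+1)  2337: Fri (+2)
  2338: Sat (+1)  2339: Sun (+1)  2340: Mon (+1) ✓  2341: Wed (+2)  2342: Thu (+1)
  2343: Fri (+1)  2344: Sat (+1)  2345: Mon (+2) ✓  2346: Tue (+1)
Monday years: 2312, 2317, 2323, 2334, 2340, 2345 — 6 in total.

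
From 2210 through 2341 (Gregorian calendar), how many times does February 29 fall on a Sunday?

Leap years in 2210–2341: 32 of them.
Feb 29 weekday advances by 5 (mod 7) from one leap year to the next four years later (or differs when a century non-leap intervenes).
Leap-day weekdays: 2212:Sat 2216:Thu 2220:Tue 2224:Sun✓ 2228:Fri 2232:Wed 2236:Mon 2240:Sat 2244:Thu 2248:Tue 2252:Sun✓ 2256:Fri 2260:Wed …(6 more)… 2288:Wed 2292:Mon 2296:Sat 2304:Mon 2308:Sat 2312:Thu 2316:Tue 2320:Sun✓ 2324:Fri 2328:Wed 2332:Mon 2336:Sat 2340:Thu
Sunday: 2224, 2252, 2280, 2320 → 4.

4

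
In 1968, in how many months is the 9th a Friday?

2

Check the 9th of each month of 1968: Jan 9: Tue, Feb 9: Fri, Mar 9: Sat, Apr 9: Tue, May 9: Thu, Jun 9: Sun, Jul 9: Tue, Aug 9: Fri, Sep 9: Mon, Oct 9: Wed, Nov 9: Sat, Dec 9: Mon.
Friday occurs in February, August — 2 months.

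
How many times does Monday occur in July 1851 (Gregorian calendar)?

July 1851 has 31 days and begins on Tuesday.
The first Monday is July 7.
Mondays fall on 7, 14, 21, 28 — that's 4.

4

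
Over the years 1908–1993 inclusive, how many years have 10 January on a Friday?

13

Track 10 January's weekday year by year (advancing +1, or +2 across a Feb 29):
  1908: Fri ✓  1909: Sun (+2)  1910: Mon (+1)  1911: Tue (+1)  1912: Wed (+1)
  1913: Fri (+2) ✓  1914: Sat (+1)  1915: Sun (+1)  1916: Mon (+1)  1917: Wed (+2)
  1918: Thu (+1)  1919: Fri (+1) ✓  1920: Sat (+1)  1921: Mon (+2)  … (58 more years) …
  1980: Thu (+1)  1981: Sat (+2)  1982: Sun (+1)  1983: Mon (+1)  1984: Tue (+1)
  1985: Thu (+2)  1986: Fri (+1) ✓  1987: Sat (+1)  1988: Sun (+1)  1989: Tue (+2)
  1990: Wed (+1)  1991: Thu (+1)  1992: Fri (+1) ✓  1993: Sun (+2)
Friday years: 1908, 1913, 1919, 1930, 1936, 1941, 1947, 1958, 1964, 1969, 1975, 1986, 1992 — 13 in total.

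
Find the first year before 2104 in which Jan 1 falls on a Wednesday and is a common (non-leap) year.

Jan 1 advances by 2 weekdays after a leap year and by 1 after a common year.
2104: Jan 1 is Tuesday (leap).
2103: Monday
2102: Sunday
2101: Saturday
2100: Friday
2099: Thursday
2098: Wednesday
2098 begins on a Wednesday and is a common year.

2098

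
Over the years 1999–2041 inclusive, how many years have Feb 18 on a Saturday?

6

Track Feb 18's weekday year by year (advancing +1, or +2 across a Feb 29):
  1999: Thu  2000: Fri (+1)  2001: Sun (+2)  2002: Mon (+1)  2003: Tue (+1)
  2004: Wed (+1)  2005: Fri (+2)  2006: Sat (+1) ✓  2007: Sun (+1)  2008: Mon (+1)
  2009: Wed (+2)  2010: Thu (+1)  2011: Fri (+1)  2012: Sat (+1) ✓  … (15 more years) …
  2028: Fri (+1)  2029: Sun (+2)  2030: Mon (+1)  2031: Tue (+1)  2032: Wed (+1)
  2033: Fri (+2)  2034: Sat (+1) ✓  2035: Sun (+1)  2036: Mon (+1)  2037: Wed (+2)
  2038: Thu (+1)  2039: Fri (+1)  2040: Sat (+1) ✓  2041: Mon (+2)
Saturday years: 2006, 2012, 2017, 2023, 2034, 2040 — 6 in total.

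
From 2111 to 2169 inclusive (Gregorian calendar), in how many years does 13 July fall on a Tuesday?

8

Track 13 July's weekday year by year (advancing +1, or +2 across a Feb 29):
  2111: Mon  2112: Wed (+2)  2113: Thu (+1)  2114: Fri (+1)  2115: Sat (+1)
  2116: Mon (+2)  2117: Tue (+1) ✓  2118: Wed (+1)  2119: Thu (+1)  2120: Sat (+2)
  2121: Sun (+1)  2122: Mon (+1)  2123: Tue (+1) ✓  2124: Thu (+2)  … (31 more years) …
  2156: Tue (+2) ✓  2157: Wed (+1)  2158: Thu (+1)  2159: Fri (+1)  2160: Sun (+2)
  2161: Mon (+1)  2162: Tue (+1) ✓  2163: Wed (+1)  2164: Fri (+2)  2165: Sat (+1)
  2166: Sun (+1)  2167: Mon (+1)  2168: Wed (+2)  2169: Thu (+1)
Tuesday years: 2117, 2123, 2128, 2134, 2145, 2151, 2156, 2162 — 8 in total.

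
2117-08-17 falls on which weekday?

Tuesday

January 1, 2117 is a Friday.
August 17 is day 229 of the year, i.e. 228 days after Jan 1.
228 mod 7 = 4, so advance 4 weekdays from Friday: Tuesday.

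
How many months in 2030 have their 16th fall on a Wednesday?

2

Check the 16th of each month of 2030: Jan 16: Wed, Feb 16: Sat, Mar 16: Sat, Apr 16: Tue, May 16: Thu, Jun 16: Sun, Jul 16: Tue, Aug 16: Fri, Sep 16: Mon, Oct 16: Wed, Nov 16: Sat, Dec 16: Mon.
Wednesday occurs in January, October — 2 months.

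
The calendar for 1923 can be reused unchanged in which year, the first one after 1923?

1934

Two years share a calendar iff Jan 1 falls on the same weekday and both are leap or both are common. 1923: Jan 1 is Monday, common year.
1924: Jan 1 Tuesday, leap
1925: Jan 1 Thursday, common
1926: Jan 1 Friday, common
1927: Jan 1 Saturday, common
1928: Jan 1 Sunday, leap
1929: Jan 1 Tuesday, common
1930: Jan 1 Wednesday, common
1931: Jan 1 Thursday, common
1932: Jan 1 Friday, leap
1933: Jan 1 Sunday, common
1934: Jan 1 Monday, common
1934 matches on both conditions.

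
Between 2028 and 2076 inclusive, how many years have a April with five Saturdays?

April has 30 days; it has five Saturdays when Saturday falls among the first (month-length − 28) days — i.e. when April 1 is one of Saturday/Friday.
April 1 by year: 2028:Sat✓ 2029:Sun 2030:Mon 2031:Tue 2032:Thu 2033:Fri✓ 2034:Sat✓ 2035:Sun 2036:Tue 2037:Wed 2038:Thu 2039:Fri✓ 2040:Sun 2041:Mon 2042:Tue …(19 more)… 2062:Sat✓ 2063:Sun 2064:Tue 2065:Wed 2066:Thu 2067:Fri✓ 2068:Sun 2069:Mon 2070:Tue 2071:Wed 2072:Fri✓ 2073:Sat✓ 2074:Sun 2075:Mon 2076:Wed
Years with five Saturdays: 2028, 2033, 2034, 2039, 2044, 2045, 2050, 2051, 2056, 2061, 2062, 2067, 2072, 2073 → 14.

14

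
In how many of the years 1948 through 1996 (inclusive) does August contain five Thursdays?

August has 31 days; it has five Thursdays when Thursday falls among the first (month-length − 28) days — i.e. when August 1 is one of Thursday/Wednesday/Tuesday.
August 1 by year: 1948:Sun 1949:Mon 1950:Tue✓ 1951:Wed✓ 1952:Fri 1953:Sat 1954:Sun 1955:Mon 1956:Wed✓ 1957:Thu✓ 1958:Fri 1959:Sat 1960:Mon 1961:Tue✓ 1962:Wed✓ …(19 more)… 1982:Sun 1983:Mon 1984:Wed✓ 1985:Thu✓ 1986:Fri 1987:Sat 1988:Mon 1989:Tue✓ 1990:Wed✓ 1991:Thu✓ 1992:Sat 1993:Sun 1994:Mon 1995:Tue✓ 1996:Thu✓
Years with five Thursdays: 1950, 1951, 1956, 1957, 1961, 1962, 1963, 1967, 1968, 1972, 1973, 1974, 1978, 1979, 1984, 1985, 1989, 1990, 1991, 1995, 1996 → 21.

21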